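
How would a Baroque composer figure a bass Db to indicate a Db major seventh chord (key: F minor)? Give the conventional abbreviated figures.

7

Db is the root of Db major seventh, so the chord is in root position.
A seventh chord in root position is figured 7/5/3, conventionally abbreviated 7.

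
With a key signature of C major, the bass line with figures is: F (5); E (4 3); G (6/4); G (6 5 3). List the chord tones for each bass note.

F (5/3): F, A, C.
E (6/4/3): E, G, A, C.
G (6/4): G, C, E.
G (6/5/3): G, B, D, E.

F, A, C | E, G, A, C | G, C, E | G, B, D, E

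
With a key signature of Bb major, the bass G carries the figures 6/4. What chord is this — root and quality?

The figures 6/4 indicate a triad in second inversion.
In second inversion the root lies a fourth above the bass: a fourth above G in Bb major is C.
The chord tones are G, C, Eb, giving C minor.

C minor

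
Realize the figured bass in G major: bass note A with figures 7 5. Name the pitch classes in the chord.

The written figures 7 5 are shorthand for 7/5/3: the 3 is implied.
A third above A in this key is C.
A fifth above A in this key is E.
A seventh above A in this key is G.
Together with the bass A, this spells A minor seventh in root position.

A, C, E, G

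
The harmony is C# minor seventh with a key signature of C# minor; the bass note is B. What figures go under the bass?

B is the seventh of C# minor seventh, so the chord is in third inversion.
A seventh chord in third inversion is figured 6/4/2, conventionally abbreviated 4/2.

4/2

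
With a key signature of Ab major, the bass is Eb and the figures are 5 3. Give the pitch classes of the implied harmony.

Eb, G, Bb

A third above Eb in this key is G.
A fifth above Eb in this key is Bb.
Together with the bass Eb, this spells Eb major in root position.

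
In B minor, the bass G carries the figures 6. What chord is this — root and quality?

E minor

The figures 6 indicate a triad in first inversion.
In first inversion the root lies a sixth above the bass: a sixth above G in B minor is E.
The chord tones are G, B, E, giving E minor.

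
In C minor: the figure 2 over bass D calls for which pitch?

Counting 1 letter step above D lands on E; in C minor, that letter is Eb.

Eb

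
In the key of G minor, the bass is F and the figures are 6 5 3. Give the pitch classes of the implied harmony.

A third above F in this key is A.
A fifth above F in this key is C.
A sixth above F in this key is D.
Together with the bass F, this spells D minor seventh in first inversion.

F, A, C, D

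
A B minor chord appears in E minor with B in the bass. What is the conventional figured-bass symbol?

B is the root of B minor, so the chord is in root position.
A triad in root position is figured 5/3, conventionally abbreviated (no figures — root-position triad).

no figures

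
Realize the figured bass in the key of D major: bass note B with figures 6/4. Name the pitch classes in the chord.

A fourth above B in this key is E.
A sixth above B in this key is G.
Together with the bass B, this spells E minor in second inversion.

B, E, G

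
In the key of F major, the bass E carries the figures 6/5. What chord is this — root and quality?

The figures 6/5 indicate a seventh chord in first inversion.
In first inversion the root lies a sixth above the bass: a sixth above E in F major is C.
The chord tones are E, G, Bb, C, giving C dominant seventh.

C dominant seventh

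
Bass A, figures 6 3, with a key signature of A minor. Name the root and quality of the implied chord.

The figures 6 3 indicate a triad in first inversion.
In first inversion the root lies a sixth above the bass: a sixth above A in A minor is F.
The chord tones are A, C, F, giving F major.

F major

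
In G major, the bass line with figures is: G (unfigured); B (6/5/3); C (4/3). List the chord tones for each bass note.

G, B, D | B, D, F#, G | C, E, F#, A

G (5/3): G, B, D.
B (6/5/3): B, D, F#, G.
C (6/4/3): C, E, F#, A.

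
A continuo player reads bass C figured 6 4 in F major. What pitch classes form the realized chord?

A fourth above C in this key is F.
A sixth above C in this key is A.
Together with the bass C, this spells F major in second inversion.

C, F, A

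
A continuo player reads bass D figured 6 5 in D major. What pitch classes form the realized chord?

The written figures 6 5 are shorthand for 6/5/3: the 3 is implied.
A third above D in this key is F#.
A fifth above D in this key is A.
A sixth above D in this key is B.
Together with the bass D, this spells B minor seventh in first inversion.

D, F#, A, B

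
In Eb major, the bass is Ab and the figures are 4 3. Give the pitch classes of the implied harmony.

The written figures 4 3 are shorthand for 6/4/3: the 6 is implied.
A third above Ab in this key is C.
A fourth above Ab in this key is D.
A sixth above Ab in this key is F.
Together with the bass Ab, this spells D half-diminished seventh in second inversion.

Ab, C, D, F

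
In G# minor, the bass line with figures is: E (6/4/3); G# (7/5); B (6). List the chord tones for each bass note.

E, G#, A#, C# | G#, B, D#, F# | B, D#, G#

E (6/4/3): E, G#, A#, C#.
G# (7/5/3): G#, B, D#, F#.
B (6/3): B, D#, G#.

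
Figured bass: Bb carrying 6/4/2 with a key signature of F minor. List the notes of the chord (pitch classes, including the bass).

A second above Bb in this key is C.
A fourth above Bb in this key is Eb.
A sixth above Bb in this key is G.
Together with the bass Bb, this spells C minor seventh in third inversion.

Bb, C, Eb, G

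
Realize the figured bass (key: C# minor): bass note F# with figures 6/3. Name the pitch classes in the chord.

A third above F# in this key is A.
A sixth above F# in this key is D#.
Together with the bass F#, this spells D# diminished in first inversion.

F#, A, D#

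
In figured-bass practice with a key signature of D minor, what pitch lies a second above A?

Bb

Counting 1 letter step above A lands on B; in D minor, that letter is Bb.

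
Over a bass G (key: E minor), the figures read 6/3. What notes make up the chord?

A third above G in this key is B.
A sixth above G in this key is E.
Together with the bass G, this spells E minor in first inversion.

G, B, E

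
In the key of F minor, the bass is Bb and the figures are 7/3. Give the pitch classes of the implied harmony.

Bb, Db, F, Ab

The written figures 7/3 are shorthand for 7/5/3: the 5 is implied.
A third above Bb in this key is Db.
A fifth above Bb in this key is F.
A seventh above Bb in this key is Ab.
Together with the bass Bb, this spells Bb minor seventh in root position.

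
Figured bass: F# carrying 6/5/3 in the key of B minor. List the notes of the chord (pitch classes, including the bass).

A third above F# in this key is A.
A fifth above F# in this key is C#.
A sixth above F# in this key is D.
Together with the bass F#, this spells D major seventh in first inversion.

F#, A, C#, D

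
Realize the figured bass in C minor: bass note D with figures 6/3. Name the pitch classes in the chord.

D, F, Bb

A third above D in this key is F.
A sixth above D in this key is Bb.
Together with the bass D, this spells Bb major in first inversion.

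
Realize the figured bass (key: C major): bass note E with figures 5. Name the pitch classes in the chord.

E, G, B

The written figures 5 are shorthand for 5/3: the 3 is implied.
A third above E in this key is G.
A fifth above E in this key is B.
Together with the bass E, this spells E minor in root position.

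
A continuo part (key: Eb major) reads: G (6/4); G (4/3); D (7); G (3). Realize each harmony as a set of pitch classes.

G (6/4): G, C, Eb.
G (6/4/3): G, Bb, C, Eb.
D (7/5/3): D, F, Ab, C.
G (5/3): G, Bb, D.

G, C, Eb | G, Bb, C, Eb | D, F, Ab, C | G, Bb, D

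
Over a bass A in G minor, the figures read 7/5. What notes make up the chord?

A, C, Eb, G

The written figures 7/5 are shorthand for 7/5/3: the 3 is implied.
A third above A in this key is C.
A fifth above A in this key is Eb.
A seventh above A in this key is G.
Together with the bass A, this spells A half-diminished seventh in root position.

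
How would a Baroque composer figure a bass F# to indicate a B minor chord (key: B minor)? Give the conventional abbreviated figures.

6/4

F# is the fifth of B minor, so the chord is in second inversion.
A triad in second inversion is figured 6/4, conventionally abbreviated 6/4.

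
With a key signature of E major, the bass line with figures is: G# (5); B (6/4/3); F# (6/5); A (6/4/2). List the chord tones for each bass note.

G# (5/3): G#, B, D#.
B (6/4/3): B, D#, E, G#.
F# (6/5/3): F#, A, C#, D#.
A (6/4/2): A, B, D#, F#.

G#, B, D# | B, D#, E, G# | F#, A, C#, D# | A, B, D#, F#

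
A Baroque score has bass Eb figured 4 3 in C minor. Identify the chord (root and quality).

Ab major seventh

The figures 4 3 indicate a seventh chord in second inversion.
In second inversion the root lies a fourth above the bass: a fourth above Eb in C minor is Ab.
The chord tones are Eb, G, Ab, C, giving Ab major seventh.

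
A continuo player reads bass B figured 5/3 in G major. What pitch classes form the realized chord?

B, D, F#

A third above B in this key is D.
A fifth above B in this key is F#.
Together with the bass B, this spells B minor in root position.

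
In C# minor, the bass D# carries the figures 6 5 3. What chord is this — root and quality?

The figures 6 5 3 indicate a seventh chord in first inversion.
In first inversion the root lies a sixth above the bass: a sixth above D# in C# minor is B.
The chord tones are D#, F#, A, B, giving B dominant seventh.

B dominant seventh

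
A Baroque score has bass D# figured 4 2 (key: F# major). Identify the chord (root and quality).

E# half-diminished seventh

The figures 4 2 indicate a seventh chord in third inversion.
In third inversion the root lies a second above the bass: a second above D# in F# major is E#.
The chord tones are D#, E#, G#, B, giving E# half-diminished seventh.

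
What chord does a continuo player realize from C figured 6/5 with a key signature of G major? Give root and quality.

The figures 6/5 indicate a seventh chord in first inversion.
In first inversion the root lies a sixth above the bass: a sixth above C in G major is A.
The chord tones are C, E, G, A, giving A minor seventh.

A minor seventh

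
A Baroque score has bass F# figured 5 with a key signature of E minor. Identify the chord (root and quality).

The figures 5 indicate a triad in root position.
In root position the bass is the root, so the root is F#.
The chord tones are F#, A, C, giving F# diminished.

F# diminished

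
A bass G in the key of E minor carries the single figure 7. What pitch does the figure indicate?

Counting 6 letter steps above G lands on F; in E minor, that letter is F#.

F#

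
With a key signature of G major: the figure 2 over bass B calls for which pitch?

Counting 1 letter step above B lands on C; in G major, that letter is C.

C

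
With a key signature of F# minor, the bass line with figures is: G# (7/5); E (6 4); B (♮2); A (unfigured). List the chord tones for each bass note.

G#, B, D, F# | E, A, C# | B, C, E, G# | A, C#, E

G# (7/5/3): G#, B, D, F#.
E (6/4): E, A, C#.
B (6/4/♮2): B, C, E, G#.
A (5/3): A, C#, E.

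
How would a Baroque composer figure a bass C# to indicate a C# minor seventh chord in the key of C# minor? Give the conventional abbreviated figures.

C# is the root of C# minor seventh, so the chord is in root position.
A seventh chord in root position is figured 7/5/3, conventionally abbreviated 7.

7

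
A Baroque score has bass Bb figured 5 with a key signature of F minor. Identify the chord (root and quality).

The figures 5 indicate a triad in root position.
In root position the bass is the root, so the root is Bb.
The chord tones are Bb, Db, F, giving Bb minor.

Bb minor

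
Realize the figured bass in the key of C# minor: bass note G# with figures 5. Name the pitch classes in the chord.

The written figures 5 are shorthand for 5/3: the 3 is implied.
A third above G# in this key is B.
A fifth above G# in this key is D#.
Together with the bass G#, this spells G# minor in root position.

G#, B, D#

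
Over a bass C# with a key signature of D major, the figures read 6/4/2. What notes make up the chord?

A second above C# in this key is D.
A fourth above C# in this key is F#.
A sixth above C# in this key is A.
Together with the bass C#, this spells D major seventh in third inversion.

C#, D, F#, A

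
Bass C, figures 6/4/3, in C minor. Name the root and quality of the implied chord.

The figures 6/4/3 indicate a seventh chord in second inversion.
In second inversion the root lies a fourth above the bass: a fourth above C in C minor is F.
The chord tones are C, Eb, F, Ab, giving F minor seventh.

F minor seventh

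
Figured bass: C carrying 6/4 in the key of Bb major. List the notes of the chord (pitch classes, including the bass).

A fourth above C in this key is F.
A sixth above C in this key is A.
Together with the bass C, this spells F major in second inversion.

C, F, A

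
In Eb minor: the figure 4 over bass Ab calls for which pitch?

Db

Counting 3 letter steps above Ab lands on D; in Eb minor, that letter is Db.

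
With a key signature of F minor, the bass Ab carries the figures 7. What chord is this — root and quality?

Ab major seventh

The figures 7 indicate a seventh chord in root position.
In root position the bass is the root, so the root is Ab.
The chord tones are Ab, C, Eb, G, giving Ab major seventh.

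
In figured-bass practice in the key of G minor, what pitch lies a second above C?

Counting 1 letter step above C lands on D; in G minor, that letter is D.

D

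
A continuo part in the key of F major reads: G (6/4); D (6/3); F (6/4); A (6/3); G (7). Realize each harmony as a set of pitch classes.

G, C, E | D, F, Bb | F, Bb, D | A, C, F | G, Bb, D, F

G (6/4): G, C, E.
D (6/3): D, F, Bb.
F (6/4): F, Bb, D.
A (6/3): A, C, F.
G (7/5/3): G, Bb, D, F.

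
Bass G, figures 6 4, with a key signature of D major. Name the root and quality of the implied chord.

The figures 6 4 indicate a triad in second inversion.
In second inversion the root lies a fourth above the bass: a fourth above G in D major is C#.
The chord tones are G, C#, E, giving C# diminished.

C# diminished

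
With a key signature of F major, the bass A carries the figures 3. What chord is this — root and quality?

The figures 3 indicate a triad in root position.
In root position the bass is the root, so the root is A.
The chord tones are A, C, E, giving A minor.

A minor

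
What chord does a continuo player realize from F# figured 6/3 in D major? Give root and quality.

D major

The figures 6/3 indicate a triad in first inversion.
In first inversion the root lies a sixth above the bass: a sixth above F# in D major is D.
The chord tones are F#, A, D, giving D major.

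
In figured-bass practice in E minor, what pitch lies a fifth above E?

Counting 4 letter steps above E lands on B; in E minor, that letter is B.

B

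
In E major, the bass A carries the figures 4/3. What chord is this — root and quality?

The figures 4/3 indicate a seventh chord in second inversion.
In second inversion the root lies a fourth above the bass: a fourth above A in E major is D#.
The chord tones are A, C#, D#, F#, giving D# half-diminished seventh.

D# half-diminished seventh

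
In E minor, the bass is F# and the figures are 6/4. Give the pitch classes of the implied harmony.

F#, B, D

A fourth above F# in this key is B.
A sixth above F# in this key is D.
Together with the bass F#, this spells B minor in second inversion.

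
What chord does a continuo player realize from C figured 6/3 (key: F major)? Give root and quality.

The figures 6/3 indicate a triad in first inversion.
In first inversion the root lies a sixth above the bass: a sixth above C in F major is A.
The chord tones are C, E, A, giving A minor.

A minor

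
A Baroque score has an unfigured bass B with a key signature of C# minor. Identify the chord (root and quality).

An unfigured bass indicates a triad in root position.
In root position the bass is the root, so the root is B.
The chord tones are B, D#, F#, giving B major.

B major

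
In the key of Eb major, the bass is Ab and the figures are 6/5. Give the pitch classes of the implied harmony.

The written figures 6/5 are shorthand for 6/5/3: the 3 is implied.
A third above Ab in this key is C.
A fifth above Ab in this key is Eb.
A sixth above Ab in this key is F.
Together with the bass Ab, this spells F minor seventh in first inversion.

Ab, C, Eb, F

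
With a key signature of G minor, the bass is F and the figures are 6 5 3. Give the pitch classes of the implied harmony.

F, A, C, D

A third above F in this key is A.
A fifth above F in this key is C.
A sixth above F in this key is D.
Together with the bass F, this spells D minor seventh in first inversion.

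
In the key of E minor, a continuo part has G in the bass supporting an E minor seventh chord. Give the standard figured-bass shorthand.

6/5

G is the third of E minor seventh, so the chord is in first inversion.
A seventh chord in first inversion is figured 6/5/3, conventionally abbreviated 6/5.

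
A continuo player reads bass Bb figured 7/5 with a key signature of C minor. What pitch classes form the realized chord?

The written figures 7/5 are shorthand for 7/5/3: the 3 is implied.
A third above Bb in this key is D.
A fifth above Bb in this key is F.
A seventh above Bb in this key is Ab.
Together with the bass Bb, this spells Bb dominant seventh in root position.

Bb, D, F, Ab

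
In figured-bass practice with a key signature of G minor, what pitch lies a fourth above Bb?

Counting 3 letter steps above Bb lands on E; in G minor, that letter is Eb.

Eb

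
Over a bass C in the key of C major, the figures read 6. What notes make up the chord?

The written figures 6 are shorthand for 6/3: the 3 is implied.
A third above C in this key is E.
A sixth above C in this key is A.
Together with the bass C, this spells A minor in first inversion.

C, E, A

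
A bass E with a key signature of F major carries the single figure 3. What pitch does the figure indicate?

Counting 2 letter steps above E lands on G; in F major, that letter is G.

G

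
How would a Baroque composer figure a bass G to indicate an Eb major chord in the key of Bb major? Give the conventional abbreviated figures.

G is the third of Eb major, so the chord is in first inversion.
A triad in first inversion is figured 6/3, conventionally abbreviated 6.

6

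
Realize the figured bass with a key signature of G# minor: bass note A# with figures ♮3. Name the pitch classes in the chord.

A#, C, E

The written figures ♮3 are shorthand for 5/3: the 5 is implied.
A third above A# in this key is C#, made natural (C) by the ♮ figure.
A fifth above A# in this key is E.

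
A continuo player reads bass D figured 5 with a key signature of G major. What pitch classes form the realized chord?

D, F#, A

The written figures 5 are shorthand for 5/3: the 3 is implied.
A third above D in this key is F#.
A fifth above D in this key is A.
Together with the bass D, this spells D major in root position.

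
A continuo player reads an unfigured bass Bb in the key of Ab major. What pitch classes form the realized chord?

Bb, Db, F

An unfigured bass implies 5/3.
A third above Bb in this key is Db.
A fifth above Bb in this key is F.
Together with the bass Bb, this spells Bb minor in root position.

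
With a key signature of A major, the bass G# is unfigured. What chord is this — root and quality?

An unfigured bass indicates a triad in root position.
In root position the bass is the root, so the root is G#.
The chord tones are G#, B, D, giving G# diminished.

G# diminished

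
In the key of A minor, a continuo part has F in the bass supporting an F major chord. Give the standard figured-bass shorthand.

no figures

F is the root of F major, so the chord is in root position.
A triad in root position is figured 5/3, conventionally abbreviated (no figures — root-position triad).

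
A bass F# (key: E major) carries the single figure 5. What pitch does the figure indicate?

C#

Counting 4 letter steps above F# lands on C; in E major, that letter is C#.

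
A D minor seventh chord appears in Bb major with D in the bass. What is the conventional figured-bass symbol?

7

D is the root of D minor seventh, so the chord is in root position.
A seventh chord in root position is figured 7/5/3, conventionally abbreviated 7.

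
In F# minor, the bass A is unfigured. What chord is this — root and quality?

A major

An unfigured bass indicates a triad in root position.
In root position the bass is the root, so the root is A.
The chord tones are A, C#, E, giving A major.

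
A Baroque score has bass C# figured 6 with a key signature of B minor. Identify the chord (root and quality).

A major

The figures 6 indicate a triad in first inversion.
In first inversion the root lies a sixth above the bass: a sixth above C# in B minor is A.
The chord tones are C#, E, A, giving A major.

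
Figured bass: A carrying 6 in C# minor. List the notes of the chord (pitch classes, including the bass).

The written figures 6 are shorthand for 6/3: the 3 is implied.
A third above A in this key is C#.
A sixth above A in this key is F#.
Together with the bass A, this spells F# minor in first inversion.

A, C#, F#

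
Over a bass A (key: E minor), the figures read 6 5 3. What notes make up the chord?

A, C, E, F#

A third above A in this key is C.
A fifth above A in this key is E.
A sixth above A in this key is F#.
Together with the bass A, this spells F# half-diminished seventh in first inversion.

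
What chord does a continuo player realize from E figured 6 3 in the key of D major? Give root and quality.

The figures 6 3 indicate a triad in first inversion.
In first inversion the root lies a sixth above the bass: a sixth above E in D major is C#.
The chord tones are E, G, C#, giving C# diminished.

C# diminished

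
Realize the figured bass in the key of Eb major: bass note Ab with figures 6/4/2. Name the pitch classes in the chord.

Ab, Bb, D, F

A second above Ab in this key is Bb.
A fourth above Ab in this key is D.
A sixth above Ab in this key is F.
Together with the bass Ab, this spells Bb dominant seventh in third inversion.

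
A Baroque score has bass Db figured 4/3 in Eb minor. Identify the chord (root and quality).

Gb major seventh

The figures 4/3 indicate a seventh chord in second inversion.
In second inversion the root lies a fourth above the bass: a fourth above Db in Eb minor is Gb.
The chord tones are Db, F, Gb, Bb, giving Gb major seventh.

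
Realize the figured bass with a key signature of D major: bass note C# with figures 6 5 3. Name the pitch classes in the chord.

A third above C# in this key is E.
A fifth above C# in this key is G.
A sixth above C# in this key is A.
Together with the bass C#, this spells A dominant seventh in first inversion.

C#, E, G, A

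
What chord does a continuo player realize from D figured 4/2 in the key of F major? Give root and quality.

E half-diminished seventh

The figures 4/2 indicate a seventh chord in third inversion.
In third inversion the root lies a second above the bass: a second above D in F major is E.
The chord tones are D, E, G, Bb, giving E half-diminished seventh.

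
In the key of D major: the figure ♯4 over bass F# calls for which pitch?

B#

Counting 3 letter steps above F# lands on B; in D major, that letter is B.
The #4 figure raises it a semitone, giving B#.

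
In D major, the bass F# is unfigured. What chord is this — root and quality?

F# minor

An unfigured bass indicates a triad in root position.
In root position the bass is the root, so the root is F#.
The chord tones are F#, A, C#, giving F# minor.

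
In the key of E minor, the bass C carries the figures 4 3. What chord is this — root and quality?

F# half-diminished seventh

The figures 4 3 indicate a seventh chord in second inversion.
In second inversion the root lies a fourth above the bass: a fourth above C in E minor is F#.
The chord tones are C, E, F#, A, giving F# half-diminished seventh.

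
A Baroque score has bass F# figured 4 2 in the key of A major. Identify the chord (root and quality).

The figures 4 2 indicate a seventh chord in third inversion.
In third inversion the root lies a second above the bass: a second above F# in A major is G#.
The chord tones are F#, G#, B, D, giving G# half-diminished seventh.

G# half-diminished seventh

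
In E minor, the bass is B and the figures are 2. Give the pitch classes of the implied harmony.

The written figures 2 are shorthand for 6/4/2: the 6/4 are implied.
A second above B in this key is C.
A fourth above B in this key is E.
A sixth above B in this key is G.
Together with the bass B, this spells C major seventh in third inversion.

B, C, E, G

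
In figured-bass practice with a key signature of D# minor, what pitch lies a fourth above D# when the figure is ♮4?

G

Counting 3 letter steps above D# lands on G; in D# minor, that letter is G#.
The ♮4 figure makes it natural, giving G.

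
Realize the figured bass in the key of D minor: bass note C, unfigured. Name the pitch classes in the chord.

C, E, G

An unfigured bass implies 5/3.
A third above C in this key is E.
A fifth above C in this key is G.
Together with the bass C, this spells C major in root position.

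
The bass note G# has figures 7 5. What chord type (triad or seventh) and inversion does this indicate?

7 5 is shorthand for 7/5/3.
Intervals of 7/5/3 above the bass form a seventh chord; the bass is the root, so this is root position.

seventh chord, root position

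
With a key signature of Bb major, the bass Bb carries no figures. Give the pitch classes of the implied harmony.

An unfigured bass implies 5/3.
A third above Bb in this key is D.
A fifth above Bb in this key is F.
Together with the bass Bb, this spells Bb major in root position.

Bb, D, F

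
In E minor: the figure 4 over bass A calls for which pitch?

D

Counting 3 letter steps above A lands on D; in E minor, that letter is D.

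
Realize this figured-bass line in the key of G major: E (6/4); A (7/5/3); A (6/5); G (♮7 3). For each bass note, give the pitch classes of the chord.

E, A, C | A, C, E, G | A, C, E, F# | G, B, D, F

E (6/4): E, A, C.
A (7/5/3): A, C, E, G.
A (6/5/3): A, C, E, F#.
G (♮7/5/3): G, B, D, F.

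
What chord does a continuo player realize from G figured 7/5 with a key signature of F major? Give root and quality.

G minor seventh

The figures 7/5 indicate a seventh chord in root position.
In root position the bass is the root, so the root is G.
The chord tones are G, Bb, D, F, giving G minor seventh.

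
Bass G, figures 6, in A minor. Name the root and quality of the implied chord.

E minor

The figures 6 indicate a triad in first inversion.
In first inversion the root lies a sixth above the bass: a sixth above G in A minor is E.
The chord tones are G, B, E, giving E minor.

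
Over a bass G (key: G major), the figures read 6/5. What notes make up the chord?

G, B, D, E

The written figures 6/5 are shorthand for 6/5/3: the 3 is implied.
A third above G in this key is B.
A fifth above G in this key is D.
A sixth above G in this key is E.
Together with the bass G, this spells E minor seventh in first inversion.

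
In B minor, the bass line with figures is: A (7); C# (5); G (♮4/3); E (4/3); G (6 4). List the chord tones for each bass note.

A, C#, E, G | C#, E, G | G, B, C, E | E, G, A, C# | G, C#, E

A (7/5/3): A, C#, E, G.
C# (5/3): C#, E, G.
G (6/♮4/3): G, B, C, E.
E (6/4/3): E, G, A, C#.
G (6/4): G, C#, E.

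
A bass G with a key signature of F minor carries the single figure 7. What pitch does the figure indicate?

F

Counting 6 letter steps above G lands on F; in F minor, that letter is F.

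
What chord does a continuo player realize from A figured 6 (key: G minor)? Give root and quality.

F major

The figures 6 indicate a triad in first inversion.
In first inversion the root lies a sixth above the bass: a sixth above A in G minor is F.
The chord tones are A, C, F, giving F major.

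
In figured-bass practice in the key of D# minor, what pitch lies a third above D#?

Counting 2 letter steps above D# lands on F; in D# minor, that letter is F#.

F#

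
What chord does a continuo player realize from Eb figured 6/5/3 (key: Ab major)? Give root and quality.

C minor seventh

The figures 6/5/3 indicate a seventh chord in first inversion.
In first inversion the root lies a sixth above the bass: a sixth above Eb in Ab major is C.
The chord tones are Eb, G, Bb, C, giving C minor seventh.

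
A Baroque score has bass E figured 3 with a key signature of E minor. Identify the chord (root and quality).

E minor

The figures 3 indicate a triad in root position.
In root position the bass is the root, so the root is E.
The chord tones are E, G, B, giving E minor.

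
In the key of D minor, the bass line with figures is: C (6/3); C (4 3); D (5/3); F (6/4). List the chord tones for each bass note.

C, E, A | C, E, F, A | D, F, A | F, Bb, D

C (6/3): C, E, A.
C (6/4/3): C, E, F, A.
D (5/3): D, F, A.
F (6/4): F, Bb, D.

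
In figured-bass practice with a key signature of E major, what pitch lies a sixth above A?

F#

Counting 5 letter steps above A lands on F; in E major, that letter is F#.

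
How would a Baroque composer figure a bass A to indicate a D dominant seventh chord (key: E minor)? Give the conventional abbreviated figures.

A is the fifth of D dominant seventh, so the chord is in second inversion.
A seventh chord in second inversion is figured 6/4/3, conventionally abbreviated 4/3.

4/3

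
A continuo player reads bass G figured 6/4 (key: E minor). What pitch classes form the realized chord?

A fourth above G in this key is C.
A sixth above G in this key is E.
Together with the bass G, this spells C major in second inversion.

G, C, E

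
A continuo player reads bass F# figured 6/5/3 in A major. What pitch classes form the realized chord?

F#, A, C#, D

A third above F# in this key is A.
A fifth above F# in this key is C#.
A sixth above F# in this key is D.
Together with the bass F#, this spells D major seventh in first inversion.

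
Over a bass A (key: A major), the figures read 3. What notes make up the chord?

A, C#, E

The written figures 3 are shorthand for 5/3: the 5 is implied.
A third above A in this key is C#.
A fifth above A in this key is E.
Together with the bass A, this spells A major in root position.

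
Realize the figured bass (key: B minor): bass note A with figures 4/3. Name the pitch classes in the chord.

A, C#, D, F#

The written figures 4/3 are shorthand for 6/4/3: the 6 is implied.
A third above A in this key is C#.
A fourth above A in this key is D.
A sixth above A in this key is F#.
Together with the bass A, this spells D major seventh in second inversion.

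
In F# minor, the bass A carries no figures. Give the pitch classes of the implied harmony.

An unfigured bass implies 5/3.
A third above A in this key is C#.
A fifth above A in this key is E.
Together with the bass A, this spells A major in root position.

A, C#, E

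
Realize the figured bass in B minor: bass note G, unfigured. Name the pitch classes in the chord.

G, B, D

An unfigured bass implies 5/3.
A third above G in this key is B.
A fifth above G in this key is D.
Together with the bass G, this spells G major in root position.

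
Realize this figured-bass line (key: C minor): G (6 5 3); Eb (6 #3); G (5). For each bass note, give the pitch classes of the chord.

G, Bb, D, Eb | Eb, G#, C | G, Bb, D

G (6/5/3): G, Bb, D, Eb.
Eb (6/#3): Eb, G#, C.
G (5/3): G, Bb, D.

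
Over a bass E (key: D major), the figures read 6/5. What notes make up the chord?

The written figures 6/5 are shorthand for 6/5/3: the 3 is implied.
A third above E in this key is G.
A fifth above E in this key is B.
A sixth above E in this key is C#.
Together with the bass E, this spells C# half-diminished seventh in first inversion.

E, G, B, C#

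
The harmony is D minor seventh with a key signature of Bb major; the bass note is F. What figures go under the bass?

6/5

F is the third of D minor seventh, so the chord is in first inversion.
A seventh chord in first inversion is figured 6/5/3, conventionally abbreviated 6/5.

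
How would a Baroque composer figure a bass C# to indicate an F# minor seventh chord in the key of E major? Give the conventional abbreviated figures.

C# is the fifth of F# minor seventh, so the chord is in second inversion.
A seventh chord in second inversion is figured 6/4/3, conventionally abbreviated 4/3.

4/3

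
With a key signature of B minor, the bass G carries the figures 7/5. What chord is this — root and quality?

G major seventh

The figures 7/5 indicate a seventh chord in root position.
In root position the bass is the root, so the root is G.
The chord tones are G, B, D, F#, giving G major seventh.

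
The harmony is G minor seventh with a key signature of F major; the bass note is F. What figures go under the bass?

F is the seventh of G minor seventh, so the chord is in third inversion.
A seventh chord in third inversion is figured 6/4/2, conventionally abbreviated 4/2.

4/2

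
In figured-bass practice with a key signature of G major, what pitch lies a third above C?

Counting 2 letter steps above C lands on E; in G major, that letter is E.

E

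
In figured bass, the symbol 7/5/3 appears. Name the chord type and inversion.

seventh chord, root position

Intervals of 7/5/3 above the bass form a seventh chord; the bass is the root, so this is root position.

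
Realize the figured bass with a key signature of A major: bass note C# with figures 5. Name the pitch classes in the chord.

C#, E, G#

The written figures 5 are shorthand for 5/3: the 3 is implied.
A third above C# in this key is E.
A fifth above C# in this key is G#.
Together with the bass C#, this spells C# minor in root position.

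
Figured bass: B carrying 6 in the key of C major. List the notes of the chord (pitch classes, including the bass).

B, D, G

The written figures 6 are shorthand for 6/3: the 3 is implied.
A third above B in this key is D.
A sixth above B in this key is G.
Together with the bass B, this spells G major in first inversion.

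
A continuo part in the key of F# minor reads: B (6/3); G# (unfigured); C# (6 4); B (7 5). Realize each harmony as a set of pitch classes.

B, D, G# | G#, B, D | C#, F#, A | B, D, F#, A

B (6/3): B, D, G#.
G# (5/3): G#, B, D.
C# (6/4): C#, F#, A.
B (7/5/3): B, D, F#, A.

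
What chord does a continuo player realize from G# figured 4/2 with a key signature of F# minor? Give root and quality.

The figures 4/2 indicate a seventh chord in third inversion.
In third inversion the root lies a second above the bass: a second above G# in F# minor is A.
The chord tones are G#, A, C#, E, giving A major seventh.

A major seventh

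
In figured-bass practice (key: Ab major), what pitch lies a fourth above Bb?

Eb

Counting 3 letter steps above Bb lands on E; in Ab major, that letter is Eb.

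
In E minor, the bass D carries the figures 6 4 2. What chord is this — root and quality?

The figures 6 4 2 indicate a seventh chord in third inversion.
In third inversion the root lies a second above the bass: a second above D in E minor is E.
The chord tones are D, E, G, B, giving E minor seventh.

E minor seventh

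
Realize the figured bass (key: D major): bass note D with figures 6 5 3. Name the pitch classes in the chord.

A third above D in this key is F#.
A fifth above D in this key is A.
A sixth above D in this key is B.
Together with the bass D, this spells B minor seventh in first inversion.

D, F#, A, B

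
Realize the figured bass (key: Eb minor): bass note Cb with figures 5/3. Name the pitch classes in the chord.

Cb, Eb, Gb

A third above Cb in this key is Eb.
A fifth above Cb in this key is Gb.
Together with the bass Cb, this spells Cb major in root position.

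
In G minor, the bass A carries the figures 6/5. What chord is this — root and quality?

The figures 6/5 indicate a seventh chord in first inversion.
In first inversion the root lies a sixth above the bass: a sixth above A in G minor is F.
The chord tones are A, C, Eb, F, giving F dominant seventh.

F dominant seventh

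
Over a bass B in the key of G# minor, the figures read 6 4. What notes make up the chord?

A fourth above B in this key is E.
A sixth above B in this key is G#.
Together with the bass B, this spells E major in second inversion.

B, E, G#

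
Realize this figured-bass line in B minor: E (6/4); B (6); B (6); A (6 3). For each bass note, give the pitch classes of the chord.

E, A, C# | B, D, G | B, D, G | A, C#, F#

E (6/4): E, A, C#.
B (6/3): B, D, G.
B (6/3): B, D, G.
A (6/3): A, C#, F#.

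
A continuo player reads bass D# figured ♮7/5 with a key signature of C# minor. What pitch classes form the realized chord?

The written figures ♮7/5 are shorthand for 7/5/3: the 3 is implied.
A third above D# in this key is F#.
A fifth above D# in this key is A.
A seventh above D# in this key is C#, made natural (C) by the ♮ figure.
Together with the bass D#, this spells D# diminished seventh in root position.

D#, F#, A, C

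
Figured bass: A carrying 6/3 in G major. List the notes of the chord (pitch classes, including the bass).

A, C, F#

A third above A in this key is C.
A sixth above A in this key is F#.
Together with the bass A, this spells F# diminished in first inversion.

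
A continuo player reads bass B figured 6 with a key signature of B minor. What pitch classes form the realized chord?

B, D, G

The written figures 6 are shorthand for 6/3: the 3 is implied.
A third above B in this key is D.
A sixth above B in this key is G.
Together with the bass B, this spells G major in first inversion.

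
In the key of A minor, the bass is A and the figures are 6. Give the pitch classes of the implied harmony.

The written figures 6 are shorthand for 6/3: the 3 is implied.
A third above A in this key is C.
A sixth above A in this key is F.
Together with the bass A, this spells F major in first inversion.

A, C, F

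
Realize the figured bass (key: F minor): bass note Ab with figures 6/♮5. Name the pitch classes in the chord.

Ab, C, E, F

The written figures 6/♮5 are shorthand for 6/5/3: the 3 is implied.
A third above Ab in this key is C.
A fifth above Ab in this key is Eb, made natural (E) by the ♮ figure.
A sixth above Ab in this key is F.
Together with the bass Ab, this spells F minor-major seventh in first inversion.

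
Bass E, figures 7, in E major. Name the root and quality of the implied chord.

The figures 7 indicate a seventh chord in root position.
In root position the bass is the root, so the root is E.
The chord tones are E, G#, B, D#, giving E major seventh.

E major seventh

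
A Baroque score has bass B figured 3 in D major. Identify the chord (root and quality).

B minor

The figures 3 indicate a triad in root position.
In root position the bass is the root, so the root is B.
The chord tones are B, D, F#, giving B minor.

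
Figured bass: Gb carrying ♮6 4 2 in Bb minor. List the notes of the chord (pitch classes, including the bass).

A second above Gb in this key is Ab.
A fourth above Gb in this key is C.
A sixth above Gb in this key is Eb, made natural (E) by the ♮ figure.
Together with the bass Gb, this spells Ab augmented seventh in third inversion.

Gb, Ab, C, E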